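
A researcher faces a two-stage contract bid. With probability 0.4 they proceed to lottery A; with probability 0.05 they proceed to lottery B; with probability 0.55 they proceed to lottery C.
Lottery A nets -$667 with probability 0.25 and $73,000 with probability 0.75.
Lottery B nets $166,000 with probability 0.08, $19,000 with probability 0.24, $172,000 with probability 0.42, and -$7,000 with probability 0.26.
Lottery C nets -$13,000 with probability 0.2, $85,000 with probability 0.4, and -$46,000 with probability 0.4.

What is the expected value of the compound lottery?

EV(A) = 0.25 × (-667) + 0.75 × 73000 = -166.75 + 54750 = 54583.25
EV(B) = 0.08 × 166000 + 0.24 × 19000 + 0.42 × 172000 + 0.26 × (-7000) = 13280 + 4560 + 72240 − 1820 = 88260
EV(C) = 0.2 × (-13000) + 0.4 × 85000 + 0.4 × (-46000) = -2600 + 34000 − 18400 = 13000
Overall = 0.4 × 54583.25 + 0.05 × 88260 + 0.55 × 13000 = 21833.3 + 4413 + 7150 = 33396.3

$33,396.30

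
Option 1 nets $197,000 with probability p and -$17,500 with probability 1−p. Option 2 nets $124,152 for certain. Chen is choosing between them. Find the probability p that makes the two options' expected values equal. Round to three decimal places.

p·197000 + (1−p)·(-17500) = 124152
214500p − 17500 = 124152
p = (124152 + 17500) / 214500

p = 0.660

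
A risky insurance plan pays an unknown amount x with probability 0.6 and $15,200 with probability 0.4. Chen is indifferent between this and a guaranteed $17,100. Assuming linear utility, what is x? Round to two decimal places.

x = $18,366.67

0.6·x + 0.4·15200 = 17100
0.6·x = 17100 − 6080 = 11020
x = 11020 / 0.6 = 18366.6667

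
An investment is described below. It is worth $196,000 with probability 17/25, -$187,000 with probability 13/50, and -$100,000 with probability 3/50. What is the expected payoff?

EV = 17/25 × 196000 + 13/50 × (-187000) + 3/50 × (-100000) = 133280 − 48620 − 6000 = 78660

$78,660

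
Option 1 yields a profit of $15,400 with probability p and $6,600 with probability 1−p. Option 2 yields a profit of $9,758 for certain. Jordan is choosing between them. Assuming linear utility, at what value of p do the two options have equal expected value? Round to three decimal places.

p·15400 + (1−p)·6600 = 9758
8800p + 6600 = 9758
p = (9758 − 6600) / 8800

p = 0.359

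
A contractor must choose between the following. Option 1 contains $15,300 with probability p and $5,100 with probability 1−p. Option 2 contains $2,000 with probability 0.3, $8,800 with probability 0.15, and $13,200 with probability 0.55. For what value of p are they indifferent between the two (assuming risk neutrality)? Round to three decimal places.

p = 0.400

EV(Option 2) = 0.3 × 2000 + 0.15 × 8800 + 0.55 × 13200 = 600 + 1320 + 7260 = 9180
p·15300 + (1−p)·5100 = 9180
10200p + 5100 = 9180
p = (9180 − 5100) / 10200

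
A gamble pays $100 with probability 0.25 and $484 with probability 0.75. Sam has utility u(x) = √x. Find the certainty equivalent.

$361

E[u] = 0.25·√100 + 0.75·√484 = 0.25·10 + 0.75·22 = 19
CE = (19)² = 361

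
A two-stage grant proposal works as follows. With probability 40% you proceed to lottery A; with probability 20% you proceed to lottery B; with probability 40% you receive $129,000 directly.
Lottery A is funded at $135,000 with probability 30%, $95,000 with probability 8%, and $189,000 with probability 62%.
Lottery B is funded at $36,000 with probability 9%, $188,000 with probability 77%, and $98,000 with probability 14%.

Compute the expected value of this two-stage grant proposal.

EV(A) = 0.3 × 135000 + 0.08 × 95000 + 0.62 × 189000 = 40500 + 7600 + 117180 = 165280
EV(B) = 0.09 × 36000 + 0.77 × 188000 + 0.14 × 98000 = 3240 + 144760 + 13720 = 161720
Branch C: 129000 (certain)
Overall = 0.4 × 165280 + 0.2 × 161720 + 0.4 × 129000 = 66112 + 32344 + 51600 = 150056

$150,056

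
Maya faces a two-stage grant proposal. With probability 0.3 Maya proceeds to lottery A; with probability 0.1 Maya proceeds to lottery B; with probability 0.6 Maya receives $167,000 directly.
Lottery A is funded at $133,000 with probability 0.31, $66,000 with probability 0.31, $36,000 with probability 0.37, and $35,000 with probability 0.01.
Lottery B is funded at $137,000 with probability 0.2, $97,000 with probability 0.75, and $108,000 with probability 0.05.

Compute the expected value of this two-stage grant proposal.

$133,363

EV(A) = 0.31 × 133000 + 0.31 × 66000 + 0.37 × 36000 + 0.01 × 35000 = 41230 + 20460 + 13320 + 350 = 75360
EV(B) = 0.2 × 137000 + 0.75 × 97000 + 0.05 × 108000 = 27400 + 72750 + 5400 = 105550
Branch C: 167000 (certain)
Overall = 0.3 × 75360 + 0.1 × 105550 + 0.6 × 167000 = 22608 + 10555 + 100200 = 133363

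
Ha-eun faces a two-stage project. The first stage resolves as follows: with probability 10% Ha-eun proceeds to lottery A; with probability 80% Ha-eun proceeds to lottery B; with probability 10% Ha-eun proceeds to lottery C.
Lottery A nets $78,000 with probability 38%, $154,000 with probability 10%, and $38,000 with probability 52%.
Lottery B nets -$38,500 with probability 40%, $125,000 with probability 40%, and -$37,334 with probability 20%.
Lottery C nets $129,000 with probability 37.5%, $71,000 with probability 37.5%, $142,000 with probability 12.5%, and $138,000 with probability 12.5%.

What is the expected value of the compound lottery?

EV(A) = 0.38 × 78000 + 0.1 × 154000 + 0.52 × 38000 = 29640 + 15400 + 19760 = 64800
EV(B) = 0.4 × (-38500) + 0.4 × 125000 + 0.2 × (-37334) = -15400 + 50000 − 7466.8 = 27133.2
EV(C) = 0.375 × 129000 + 0.375 × 71000 + 0.125 × 142000 + 0.125 × 138000 = 48375 + 26625 + 17750 + 17250 = 110000
Overall = 0.1 × 64800 + 0.8 × 27133.2 + 0.1 × 110000 = 6480 + 21706.56 + 11000 = 39186.56

$39,186.56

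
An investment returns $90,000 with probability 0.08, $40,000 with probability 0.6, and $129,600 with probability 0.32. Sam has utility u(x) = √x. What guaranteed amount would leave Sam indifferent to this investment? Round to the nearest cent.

E[u] = 0.08·√90000 + 0.6·√40000 + 0.32·√129600 = 0.08·300 + 0.6·200 + 0.32·360 = 259.2
CE = (259.2)² = 67184.64

$67,184.64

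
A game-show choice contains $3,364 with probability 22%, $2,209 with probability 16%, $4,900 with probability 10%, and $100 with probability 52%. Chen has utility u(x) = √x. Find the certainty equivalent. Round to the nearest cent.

E[u] = 0.22·√3364 + 0.16·√2209 + 0.1·√4900 + 0.52·√100 = 0.22·58 + 0.16·47 + 0.1·70 + 0.52·10 = 32.48
CE = (32.48)² = 1054.9504

$1,054.95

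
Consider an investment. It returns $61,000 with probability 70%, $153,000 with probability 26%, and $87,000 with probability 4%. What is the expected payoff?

EV = 0.7 × 61000 + 0.26 × 153000 + 0.04 × 87000 = 42700 + 39780 + 3480 = 85960

$85,960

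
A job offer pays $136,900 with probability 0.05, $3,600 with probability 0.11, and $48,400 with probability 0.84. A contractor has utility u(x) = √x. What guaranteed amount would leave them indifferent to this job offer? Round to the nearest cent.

$44,058.01

E[u] = 0.05·√136900 + 0.11·√3600 + 0.84·√48400 = 0.05·370 + 0.11·60 + 0.84·220 = 209.9
CE = (209.9)² = 44058.01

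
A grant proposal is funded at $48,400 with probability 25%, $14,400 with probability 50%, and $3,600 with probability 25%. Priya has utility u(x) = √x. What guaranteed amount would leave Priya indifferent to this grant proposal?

$16,900

E[u] = 0.25·√48400 + 0.5·√14400 + 0.25·√3600 = 0.25·220 + 0.5·120 + 0.25·60 = 130
CE = (130)² = 16900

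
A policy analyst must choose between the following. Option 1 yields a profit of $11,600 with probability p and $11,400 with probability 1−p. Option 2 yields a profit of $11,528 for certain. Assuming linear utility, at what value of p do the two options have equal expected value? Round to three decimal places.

p·11600 + (1−p)·11400 = 11528
200p + 11400 = 11528
p = (11528 − 11400) / 200

p = 0.640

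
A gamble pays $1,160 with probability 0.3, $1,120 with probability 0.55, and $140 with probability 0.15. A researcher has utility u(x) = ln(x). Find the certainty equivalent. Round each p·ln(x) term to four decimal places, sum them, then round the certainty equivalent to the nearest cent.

E[u] = 0.3·ln(1160) + 0.55·ln(1120) + 0.15·ln(140) = 2.1169 + 3.8616 + 0.7412 = 6.7197
CE = e^6.7197 ≈ 828.57

$828.57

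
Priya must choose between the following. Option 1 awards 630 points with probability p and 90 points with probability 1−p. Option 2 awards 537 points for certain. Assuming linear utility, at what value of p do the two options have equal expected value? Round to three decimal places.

p = 0.828

p·630 + (1−p)·90 = 537
540p + 90 = 537
p = (537 − 90) / 540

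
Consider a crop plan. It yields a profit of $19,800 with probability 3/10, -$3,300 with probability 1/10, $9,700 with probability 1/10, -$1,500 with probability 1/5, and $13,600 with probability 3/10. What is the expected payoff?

$10,360

EV = 3/10 × 19800 + 1/10 × (-3300) + 1/10 × 9700 + 1/5 × (-1500) + 3/10 × 13600 = 5940 − 330 + 970 − 300 + 4080 = 10360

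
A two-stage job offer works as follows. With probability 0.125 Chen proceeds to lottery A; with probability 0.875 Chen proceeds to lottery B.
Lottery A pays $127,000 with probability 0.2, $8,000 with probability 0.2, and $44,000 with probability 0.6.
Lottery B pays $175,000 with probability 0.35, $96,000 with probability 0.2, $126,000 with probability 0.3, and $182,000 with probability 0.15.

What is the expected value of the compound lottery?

EV(A) = 0.2 × 127000 + 0.2 × 8000 + 0.6 × 44000 = 25400 + 1600 + 26400 = 53400
EV(B) = 0.35 × 175000 + 0.2 × 96000 + 0.3 × 126000 + 0.15 × 182000 = 61250 + 19200 + 37800 + 27300 = 145550
Overall = 0.125 × 53400 + 0.875 × 145550 = 6675 + 127356.25 = 134031.25

$134,031.25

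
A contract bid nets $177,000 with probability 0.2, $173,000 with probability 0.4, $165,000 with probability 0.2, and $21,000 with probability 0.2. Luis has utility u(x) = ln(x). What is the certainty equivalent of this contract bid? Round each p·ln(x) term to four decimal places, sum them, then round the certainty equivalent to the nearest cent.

$112,916.06

E[u] = 0.2·ln(177000) + 0.4·ln(173000) + 0.2·ln(165000) + 0.2·ln(21000) = 2.4168 + 4.8244 + 2.4027 + 1.9905 = 11.6344
CE = e^11.6344 ≈ 112916.06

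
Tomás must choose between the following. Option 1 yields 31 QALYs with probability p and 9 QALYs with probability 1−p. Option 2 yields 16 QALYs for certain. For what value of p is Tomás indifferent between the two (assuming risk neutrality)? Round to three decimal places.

p·31 + (1−p)·9 = 16
22p + 9 = 16
p = (16 − 9) / 22

p = 0.318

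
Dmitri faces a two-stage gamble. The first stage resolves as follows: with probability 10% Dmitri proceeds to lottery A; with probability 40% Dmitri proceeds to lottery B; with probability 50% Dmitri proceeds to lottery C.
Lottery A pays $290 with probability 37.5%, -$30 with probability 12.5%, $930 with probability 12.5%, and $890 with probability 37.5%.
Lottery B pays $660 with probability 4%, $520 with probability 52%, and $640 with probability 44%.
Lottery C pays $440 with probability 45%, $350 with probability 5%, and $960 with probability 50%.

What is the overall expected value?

$634.61

EV(A) = 0.375 × 290 + 0.125 × (-30) + 0.125 × 930 + 0.375 × 890 = 108.75 − 3.75 + 116.25 + 333.75 = 555
EV(B) = 0.04 × 660 + 0.52 × 520 + 0.44 × 640 = 26.4 + 270.4 + 281.6 = 578.4
EV(C) = 0.45 × 440 + 0.05 × 350 + 0.5 × 960 = 198 + 17.5 + 480 = 695.5
Overall = 0.1 × 555 + 0.4 × 578.4 + 0.5 × 695.5 = 55.5 + 231.36 + 347.75 = 634.61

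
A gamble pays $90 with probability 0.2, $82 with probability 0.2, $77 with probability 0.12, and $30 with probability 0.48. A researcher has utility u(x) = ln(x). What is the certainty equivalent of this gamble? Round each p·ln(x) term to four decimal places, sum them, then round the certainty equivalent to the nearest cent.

$51.17

E[u] = 0.2·ln(90) + 0.2·ln(82) + 0.12·ln(77) + 0.48·ln(30) = 0.9000 + 0.8813 + 0.5213 + 1.6326 = 3.9352
CE = e^3.9352 ≈ 51.17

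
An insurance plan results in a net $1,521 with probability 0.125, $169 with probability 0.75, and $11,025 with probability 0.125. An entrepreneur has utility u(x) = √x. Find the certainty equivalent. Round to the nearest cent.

E[u] = 0.125·√1521 + 0.75·√169 + 0.125·√11025 = 0.125·39 + 0.75·13 + 0.125·105 = 27.75
CE = (27.75)² = 770.0625

$770.06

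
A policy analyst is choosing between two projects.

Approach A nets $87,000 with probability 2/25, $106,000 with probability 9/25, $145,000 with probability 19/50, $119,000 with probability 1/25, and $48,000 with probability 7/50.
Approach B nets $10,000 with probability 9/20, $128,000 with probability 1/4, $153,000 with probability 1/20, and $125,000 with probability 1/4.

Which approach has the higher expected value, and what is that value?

Approach A ($111,700)

Approach A = 2/25 × 87000 + 9/25 × 106000 + 19/50 × 145000 + 1/25 × 119000 + 7/50 × 48000 = 6960 + 38160 + 55100 + 4760 + 6720 = 111700
Approach B = 9/20 × 10000 + 1/4 × 128000 + 1/20 × 153000 + 1/4 × 125000 = 4500 + 32000 + 7650 + 31250 = 75400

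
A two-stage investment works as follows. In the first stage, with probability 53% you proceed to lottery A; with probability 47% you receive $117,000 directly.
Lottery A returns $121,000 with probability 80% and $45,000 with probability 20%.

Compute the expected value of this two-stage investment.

EV(A) = 0.8 × 121000 + 0.2 × 45000 = 96800 + 9000 = 105800
Branch B: 117000 (certain)
Overall = 0.53 × 105800 + 0.47 × 117000 = 56074 + 54990 = 111064

$111,064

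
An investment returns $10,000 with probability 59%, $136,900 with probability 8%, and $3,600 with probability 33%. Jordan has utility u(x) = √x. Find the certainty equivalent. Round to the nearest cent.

E[u] = 0.59·√10000 + 0.08·√136900 + 0.33·√3600 = 0.59·100 + 0.08·370 + 0.33·60 = 108.4
CE = (108.4)² = 11750.56

$11,750.56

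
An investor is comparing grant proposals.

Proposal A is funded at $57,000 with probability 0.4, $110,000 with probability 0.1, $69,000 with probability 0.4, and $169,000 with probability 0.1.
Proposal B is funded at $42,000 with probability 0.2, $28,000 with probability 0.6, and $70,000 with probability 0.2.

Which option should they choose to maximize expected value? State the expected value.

Proposal A = 0.4 × 57000 + 0.1 × 110000 + 0.4 × 69000 + 0.1 × 169000 = 22800 + 11000 + 27600 + 16900 = 78300
Proposal B = 0.2 × 42000 + 0.6 × 28000 + 0.2 × 70000 = 8400 + 16800 + 14000 = 39200

Proposal A ($78,300)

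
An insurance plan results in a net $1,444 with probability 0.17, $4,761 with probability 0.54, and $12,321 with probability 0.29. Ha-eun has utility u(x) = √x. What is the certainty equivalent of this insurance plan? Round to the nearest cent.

E[u] = 0.17·√1444 + 0.54·√4761 + 0.29·√12321 = 0.17·38 + 0.54·69 + 0.29·111 = 75.91
CE = (75.91)² = 5762.3281

$5,762.33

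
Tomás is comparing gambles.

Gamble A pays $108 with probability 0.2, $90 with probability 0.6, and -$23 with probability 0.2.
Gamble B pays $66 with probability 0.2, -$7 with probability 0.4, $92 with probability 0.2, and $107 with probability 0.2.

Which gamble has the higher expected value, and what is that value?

Gamble A = 0.2 × 108 + 0.6 × 90 + 0.2 × (-23) = 21.6 + 54 − 4.6 = 71
Gamble B = 0.2 × 66 + 0.4 × (-7) + 0.2 × 92 + 0.2 × 107 = 13.2 − 2.8 + 18.4 + 21.4 = 50.2

Gamble A ($71)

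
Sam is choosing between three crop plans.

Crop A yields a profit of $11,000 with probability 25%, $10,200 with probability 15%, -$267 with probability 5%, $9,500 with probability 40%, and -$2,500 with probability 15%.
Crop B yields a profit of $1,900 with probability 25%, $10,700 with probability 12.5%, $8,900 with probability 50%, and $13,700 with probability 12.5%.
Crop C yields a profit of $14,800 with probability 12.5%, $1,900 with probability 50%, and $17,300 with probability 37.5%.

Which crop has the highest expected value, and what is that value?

Crop A = 0.25 × 11000 + 0.15 × 10200 + 0.05 × (-267) + 0.4 × 9500 + 0.15 × (-2500) = 2750 + 1530 − 13.35 + 3800 − 375 = 7691.65
Crop B = 0.25 × 1900 + 0.125 × 10700 + 0.5 × 8900 + 0.125 × 13700 = 475 + 1337.5 + 4450 + 1712.5 = 7975
Crop C = 0.125 × 14800 + 0.5 × 1900 + 0.375 × 17300 = 1850 + 950 + 6487.5 = 9287.5

Crop C ($9,287.50)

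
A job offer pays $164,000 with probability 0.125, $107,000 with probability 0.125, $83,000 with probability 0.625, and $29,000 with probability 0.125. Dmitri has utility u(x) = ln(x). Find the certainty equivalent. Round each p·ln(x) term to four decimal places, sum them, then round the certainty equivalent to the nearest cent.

E[u] = 0.125·ln(164000) + 0.125·ln(107000) + 0.625·ln(83000) + 0.125·ln(29000) = 1.5010 + 1.4476 + 7.0791 + 1.2844 = 11.3121
CE = e^11.3121 ≈ 81805.52

$81,805.52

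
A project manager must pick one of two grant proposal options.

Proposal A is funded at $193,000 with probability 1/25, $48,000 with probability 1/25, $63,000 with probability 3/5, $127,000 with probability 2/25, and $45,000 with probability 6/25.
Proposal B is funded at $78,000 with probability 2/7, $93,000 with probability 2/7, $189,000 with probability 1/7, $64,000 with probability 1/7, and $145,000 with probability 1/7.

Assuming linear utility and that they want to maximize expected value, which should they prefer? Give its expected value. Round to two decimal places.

Proposal B ($105,714.29)

Proposal A = 1/25 × 193000 + 1/25 × 48000 + 3/5 × 63000 + 2/25 × 127000 + 6/25 × 45000 = 7720 + 1920 + 37800 + 10160 + 10800 = 68400
Proposal B = 2/7 × 78000 + 2/7 × 93000 + 1/7 × 189000 + 1/7 × 64000 + 1/7 × 145000 = 22285.7143 + 26571.4286 + 27000 + 9142.8571 + 20714.2857 = 105714.2857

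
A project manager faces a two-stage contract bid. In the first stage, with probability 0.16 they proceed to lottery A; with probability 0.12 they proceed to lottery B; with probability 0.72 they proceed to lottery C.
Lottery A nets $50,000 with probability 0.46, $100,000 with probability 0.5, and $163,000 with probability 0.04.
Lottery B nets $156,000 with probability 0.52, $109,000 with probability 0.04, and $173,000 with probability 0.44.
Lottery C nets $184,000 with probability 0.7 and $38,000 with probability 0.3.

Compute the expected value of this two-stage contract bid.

$133,059.20

EV(A) = 0.46 × 50000 + 0.5 × 100000 + 0.04 × 163000 = 23000 + 50000 + 6520 = 79520
EV(B) = 0.52 × 156000 + 0.04 × 109000 + 0.44 × 173000 = 81120 + 4360 + 76120 = 161600
EV(C) = 0.7 × 184000 + 0.3 × 38000 = 128800 + 11400 = 140200
Overall = 0.16 × 79520 + 0.12 × 161600 + 0.72 × 140200 = 12723.2 + 19392 + 100944 = 133059.2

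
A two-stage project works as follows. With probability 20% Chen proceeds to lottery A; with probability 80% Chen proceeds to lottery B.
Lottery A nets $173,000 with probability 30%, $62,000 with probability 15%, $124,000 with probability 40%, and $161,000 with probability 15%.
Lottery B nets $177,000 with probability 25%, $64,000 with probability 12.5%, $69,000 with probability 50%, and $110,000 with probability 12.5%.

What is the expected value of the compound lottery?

$107,390

EV(A) = 0.3 × 173000 + 0.15 × 62000 + 0.4 × 124000 + 0.15 × 161000 = 51900 + 9300 + 49600 + 24150 = 134950
EV(B) = 0.25 × 177000 + 0.125 × 64000 + 0.5 × 69000 + 0.125 × 110000 = 44250 + 8000 + 34500 + 13750 = 100500
Overall = 0.2 × 134950 + 0.8 × 100500 = 26990 + 80400 = 107390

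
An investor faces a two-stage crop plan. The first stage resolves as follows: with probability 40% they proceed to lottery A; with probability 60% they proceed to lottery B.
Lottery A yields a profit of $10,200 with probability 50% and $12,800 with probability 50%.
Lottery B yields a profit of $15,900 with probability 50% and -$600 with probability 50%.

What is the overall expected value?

EV(A) = 0.5 × 10200 + 0.5 × 12800 = 5100 + 6400 = 11500
EV(B) = 0.5 × 15900 + 0.5 × (-600) = 7950 − 300 = 7650
Overall = 0.4 × 11500 + 0.6 × 7650 = 4600 + 4590 = 9190

$9,190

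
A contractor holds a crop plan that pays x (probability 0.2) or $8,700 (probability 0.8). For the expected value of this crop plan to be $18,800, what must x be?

0.2·x + 0.8·8700 = 18800
0.2·x = 18800 − 6960 = 11840
x = 11840 / 0.2 = 59200

x = $59,200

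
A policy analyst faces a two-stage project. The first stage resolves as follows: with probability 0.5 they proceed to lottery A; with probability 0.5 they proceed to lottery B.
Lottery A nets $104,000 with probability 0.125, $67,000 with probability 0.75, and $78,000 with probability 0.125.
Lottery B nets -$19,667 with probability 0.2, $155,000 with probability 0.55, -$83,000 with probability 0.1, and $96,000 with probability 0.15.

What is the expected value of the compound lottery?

EV(A) = 0.125 × 104000 + 0.75 × 67000 + 0.125 × 78000 = 13000 + 50250 + 9750 = 73000
EV(B) = 0.2 × (-19667) + 0.55 × 155000 + 0.1 × (-83000) + 0.15 × 96000 = -3933.4 + 85250 − 8300 + 14400 = 87416.6
Overall = 0.5 × 73000 + 0.5 × 87416.6 = 36500 + 43708.3 = 80208.3

$80,208.30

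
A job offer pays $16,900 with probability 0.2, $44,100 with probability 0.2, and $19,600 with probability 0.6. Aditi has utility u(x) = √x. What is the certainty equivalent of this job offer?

E[u] = 0.2·√16900 + 0.2·√44100 + 0.6·√19600 = 0.2·130 + 0.2·210 + 0.6·140 = 152
CE = (152)² = 23104

$23,104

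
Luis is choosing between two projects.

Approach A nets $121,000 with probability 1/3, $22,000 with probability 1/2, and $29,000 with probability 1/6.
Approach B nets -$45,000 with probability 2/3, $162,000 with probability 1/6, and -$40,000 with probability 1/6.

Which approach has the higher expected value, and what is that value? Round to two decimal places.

Approach A ($56,166.67)

Approach A = 1/3 × 121000 + 1/2 × 22000 + 1/6 × 29000 = 40333.3333 + 11000 + 4833.3333 = 56166.6667
Approach B = 2/3 × (-45000) + 1/6 × 162000 + 1/6 × (-40000) = -30000 + 27000 − 6666.6667 = -9666.6667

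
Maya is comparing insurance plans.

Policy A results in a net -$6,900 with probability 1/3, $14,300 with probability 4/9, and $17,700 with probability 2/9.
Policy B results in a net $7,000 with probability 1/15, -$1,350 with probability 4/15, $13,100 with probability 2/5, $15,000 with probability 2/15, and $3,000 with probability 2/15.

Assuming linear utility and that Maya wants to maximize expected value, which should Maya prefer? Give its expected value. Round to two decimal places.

Policy A = 1/3 × (-6900) + 4/9 × 14300 + 2/9 × 17700 = -2300 + 6355.5556 + 3933.3333 = 7988.8889
Policy B = 1/15 × 7000 + 4/15 × (-1350) + 2/5 × 13100 + 2/15 × 15000 + 2/15 × 3000 = 466.6667 − 360 + 5240 + 2000 + 400 = 7746.6667

Policy A ($7,988.89)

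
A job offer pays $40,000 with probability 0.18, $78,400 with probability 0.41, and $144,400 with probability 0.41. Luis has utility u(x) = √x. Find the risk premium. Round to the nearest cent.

$4,544.44

E[u] = 0.18·√40000 + 0.41·√78400 + 0.41·√144400 = 0.18·200 + 0.41·280 + 0.41·380 = 306.6
CE = (306.6)² = 94003.56
Risk premium = EV − CE = 98548 − 94003.56 = 4544.44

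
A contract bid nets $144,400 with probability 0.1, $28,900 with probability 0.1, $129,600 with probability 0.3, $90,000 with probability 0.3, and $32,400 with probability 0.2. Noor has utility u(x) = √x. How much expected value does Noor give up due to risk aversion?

E[u] = 0.1·√144400 + 0.1·√28900 + 0.3·√129600 + 0.3·√90000 + 0.2·√32400 = 0.1·380 + 0.1·170 + 0.3·360 + 0.3·300 + 0.2·180 = 289
CE = (289)² = 83521
Risk premium = EV − CE = 89690 − 83521 = 6169

$6,169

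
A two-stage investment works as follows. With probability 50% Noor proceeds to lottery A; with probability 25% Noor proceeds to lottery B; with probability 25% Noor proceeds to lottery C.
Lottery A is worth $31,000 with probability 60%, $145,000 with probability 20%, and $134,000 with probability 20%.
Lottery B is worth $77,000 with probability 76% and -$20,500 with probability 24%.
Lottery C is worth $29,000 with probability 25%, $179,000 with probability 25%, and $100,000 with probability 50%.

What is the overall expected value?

$76,100

EV(A) = 0.6 × 31000 + 0.2 × 145000 + 0.2 × 134000 = 18600 + 29000 + 26800 = 74400
EV(B) = 0.76 × 77000 + 0.24 × (-20500) = 58520 − 4920 = 53600
EV(C) = 0.25 × 29000 + 0.25 × 179000 + 0.5 × 100000 = 7250 + 44750 + 50000 = 102000
Overall = 0.5 × 74400 + 0.25 × 53600 + 0.25 × 102000 = 37200 + 13400 + 25500 = 76100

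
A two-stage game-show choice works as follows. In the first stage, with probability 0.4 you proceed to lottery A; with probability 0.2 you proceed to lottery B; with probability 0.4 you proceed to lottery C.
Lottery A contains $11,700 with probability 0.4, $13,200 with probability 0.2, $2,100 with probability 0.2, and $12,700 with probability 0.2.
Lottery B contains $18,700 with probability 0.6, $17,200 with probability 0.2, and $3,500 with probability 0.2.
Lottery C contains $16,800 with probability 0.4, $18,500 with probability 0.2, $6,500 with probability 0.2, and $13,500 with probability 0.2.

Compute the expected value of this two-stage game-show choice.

$12,952

EV(A) = 0.4 × 11700 + 0.2 × 13200 + 0.2 × 2100 + 0.2 × 12700 = 4680 + 2640 + 420 + 2540 = 10280
EV(B) = 0.6 × 18700 + 0.2 × 17200 + 0.2 × 3500 = 11220 + 3440 + 700 = 15360
EV(C) = 0.4 × 16800 + 0.2 × 18500 + 0.2 × 6500 + 0.2 × 13500 = 6720 + 3700 + 1300 + 2700 = 14420
Overall = 0.4 × 10280 + 0.2 × 15360 + 0.4 × 14420 = 4112 + 3072 + 5768 = 12952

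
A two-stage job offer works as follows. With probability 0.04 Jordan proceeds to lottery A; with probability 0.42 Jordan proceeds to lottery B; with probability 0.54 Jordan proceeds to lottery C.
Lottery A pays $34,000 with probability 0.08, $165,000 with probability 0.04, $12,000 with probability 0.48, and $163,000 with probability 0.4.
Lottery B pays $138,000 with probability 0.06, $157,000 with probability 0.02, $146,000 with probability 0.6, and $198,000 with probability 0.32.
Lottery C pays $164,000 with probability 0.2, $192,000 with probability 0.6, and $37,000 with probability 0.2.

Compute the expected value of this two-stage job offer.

$155,326.80

EV(A) = 0.08 × 34000 + 0.04 × 165000 + 0.48 × 12000 + 0.4 × 163000 = 2720 + 6600 + 5760 + 65200 = 80280
EV(B) = 0.06 × 138000 + 0.02 × 157000 + 0.6 × 146000 + 0.32 × 198000 = 8280 + 3140 + 87600 + 63360 = 162380
EV(C) = 0.2 × 164000 + 0.6 × 192000 + 0.2 × 37000 = 32800 + 115200 + 7400 = 155400
Overall = 0.04 × 80280 + 0.42 × 162380 + 0.54 × 155400 = 3211.2 + 68199.6 + 83916 = 155326.8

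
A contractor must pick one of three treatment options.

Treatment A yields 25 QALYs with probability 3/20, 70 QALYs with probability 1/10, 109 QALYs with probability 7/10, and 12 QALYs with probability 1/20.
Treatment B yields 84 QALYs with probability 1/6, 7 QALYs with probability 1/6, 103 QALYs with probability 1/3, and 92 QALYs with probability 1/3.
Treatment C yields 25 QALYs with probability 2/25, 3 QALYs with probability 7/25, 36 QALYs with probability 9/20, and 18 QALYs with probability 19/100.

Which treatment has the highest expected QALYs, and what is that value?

Treatment A = 3/20 × 25 + 1/10 × 70 + 7/10 × 109 + 1/20 × 12 = 3.75 + 7 + 76.3 + 0.6 = 87.65
Treatment B = 1/6 × 84 + 1/6 × 7 + 1/3 × 103 + 1/3 × 92 = 14 + 1.1667 + 34.3333 + 30.6667 = 80.1667
Treatment C = 2/25 × 25 + 7/25 × 3 + 9/20 × 36 + 19/100 × 18 = 2 + 0.84 + 16.2 + 3.42 = 22.46

Treatment A (87.65 QALYs)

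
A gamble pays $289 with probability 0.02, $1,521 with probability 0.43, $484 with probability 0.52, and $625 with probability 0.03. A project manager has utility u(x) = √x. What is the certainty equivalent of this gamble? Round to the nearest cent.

E[u] = 0.02·√289 + 0.43·√1521 + 0.52·√484 + 0.03·√625 = 0.02·17 + 0.43·39 + 0.52·22 + 0.03·25 = 29.3
CE = (29.3)² = 858.49

$858.49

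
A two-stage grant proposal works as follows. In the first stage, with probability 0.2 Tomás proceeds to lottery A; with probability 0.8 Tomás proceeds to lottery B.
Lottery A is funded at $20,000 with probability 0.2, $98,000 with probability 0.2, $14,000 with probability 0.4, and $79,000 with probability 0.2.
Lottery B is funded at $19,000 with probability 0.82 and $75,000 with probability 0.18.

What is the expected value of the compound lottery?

$32,264

EV(A) = 0.2 × 20000 + 0.2 × 98000 + 0.4 × 14000 + 0.2 × 79000 = 4000 + 19600 + 5600 + 15800 = 45000
EV(B) = 0.82 × 19000 + 0.18 × 75000 = 15580 + 13500 = 29080
Overall = 0.2 × 45000 + 0.8 × 29080 = 9000 + 23264 = 32264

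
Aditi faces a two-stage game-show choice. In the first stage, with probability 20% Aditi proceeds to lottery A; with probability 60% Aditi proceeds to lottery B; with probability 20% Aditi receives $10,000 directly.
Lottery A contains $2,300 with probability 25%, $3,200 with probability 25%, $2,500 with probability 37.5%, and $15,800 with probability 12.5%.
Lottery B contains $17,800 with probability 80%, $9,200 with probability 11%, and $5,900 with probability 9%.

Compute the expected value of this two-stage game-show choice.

$12,327.30

EV(A) = 0.25 × 2300 + 0.25 × 3200 + 0.375 × 2500 + 0.125 × 15800 = 575 + 800 + 937.5 + 1975 = 4287.5
EV(B) = 0.8 × 17800 + 0.11 × 9200 + 0.09 × 5900 = 14240 + 1012 + 531 = 15783
Branch C: 10000 (certain)
Overall = 0.2 × 4287.5 + 0.6 × 15783 + 0.2 × 10000 = 857.5 + 9469.8 + 2000 = 12327.3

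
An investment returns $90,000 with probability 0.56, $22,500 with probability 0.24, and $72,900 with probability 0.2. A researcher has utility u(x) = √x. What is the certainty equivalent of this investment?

$66,564

E[u] = 0.56·√90000 + 0.24·√22500 + 0.2·√72900 = 0.56·300 + 0.24·150 + 0.2·270 = 258
CE = (258)² = 66564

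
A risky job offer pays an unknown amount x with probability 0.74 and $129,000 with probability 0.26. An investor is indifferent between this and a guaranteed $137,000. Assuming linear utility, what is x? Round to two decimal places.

x = $139,810.81

0.74·x + 0.26·129000 = 137000
0.74·x = 137000 − 33540 = 103460
x = 103460 / 0.74 = 139810.8108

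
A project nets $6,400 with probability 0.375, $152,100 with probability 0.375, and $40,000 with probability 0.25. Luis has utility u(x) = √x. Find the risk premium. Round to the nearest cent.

E[u] = 0.375·√6400 + 0.375·√152100 + 0.25·√40000 = 0.375·80 + 0.375·390 + 0.25·200 = 226.25
CE = (226.25)² = 51189.0625
Risk premium = EV − CE = 69437.5 − 51189.0625 = 18248.4375

$18,248.44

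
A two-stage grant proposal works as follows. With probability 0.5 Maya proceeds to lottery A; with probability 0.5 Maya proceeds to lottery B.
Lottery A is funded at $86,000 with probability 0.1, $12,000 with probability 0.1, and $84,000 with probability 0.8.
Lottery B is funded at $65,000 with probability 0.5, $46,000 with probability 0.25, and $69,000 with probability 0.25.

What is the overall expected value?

EV(A) = 0.1 × 86000 + 0.1 × 12000 + 0.8 × 84000 = 8600 + 1200 + 67200 = 77000
EV(B) = 0.5 × 65000 + 0.25 × 46000 + 0.25 × 69000 = 32500 + 11500 + 17250 = 61250
Overall = 0.5 × 77000 + 0.5 × 61250 = 38500 + 30625 = 69125

$69,125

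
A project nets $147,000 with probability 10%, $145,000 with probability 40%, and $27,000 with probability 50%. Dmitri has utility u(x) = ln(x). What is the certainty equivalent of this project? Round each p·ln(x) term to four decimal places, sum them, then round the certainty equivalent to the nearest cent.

E[u] = 0.1·ln(147000) + 0.4·ln(145000) + 0.5·ln(27000) = 1.1898 + 4.7538 + 5.1018 = 11.0454
CE = e^11.0454 ≈ 62655.08

$62,655.08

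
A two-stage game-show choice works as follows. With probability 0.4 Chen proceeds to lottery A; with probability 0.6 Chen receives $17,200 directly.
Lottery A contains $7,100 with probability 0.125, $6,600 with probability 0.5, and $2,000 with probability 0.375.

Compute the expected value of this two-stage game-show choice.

EV(A) = 0.125 × 7100 + 0.5 × 6600 + 0.375 × 2000 = 887.5 + 3300 + 750 = 4937.5
Branch B: 17200 (certain)
Overall = 0.4 × 4937.5 + 0.6 × 17200 = 1975 + 10320 = 12295

$12,295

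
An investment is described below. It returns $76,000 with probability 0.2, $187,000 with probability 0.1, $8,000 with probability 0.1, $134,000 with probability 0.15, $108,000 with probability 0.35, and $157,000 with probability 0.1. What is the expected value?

$108,300

EV = 0.2 × 76000 + 0.1 × 187000 + 0.1 × 8000 + 0.15 × 134000 + 0.35 × 108000 + 0.1 × 157000 = 15200 + 18700 + 800 + 20100 + 37800 + 15700 = 108300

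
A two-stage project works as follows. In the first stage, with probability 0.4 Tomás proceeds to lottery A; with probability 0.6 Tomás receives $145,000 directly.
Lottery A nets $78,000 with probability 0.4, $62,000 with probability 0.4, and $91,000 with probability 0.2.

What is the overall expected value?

$116,680

EV(A) = 0.4 × 78000 + 0.4 × 62000 + 0.2 × 91000 = 31200 + 24800 + 18200 = 74200
Branch B: 145000 (certain)
Overall = 0.4 × 74200 + 0.6 × 145000 = 29680 + 87000 = 116680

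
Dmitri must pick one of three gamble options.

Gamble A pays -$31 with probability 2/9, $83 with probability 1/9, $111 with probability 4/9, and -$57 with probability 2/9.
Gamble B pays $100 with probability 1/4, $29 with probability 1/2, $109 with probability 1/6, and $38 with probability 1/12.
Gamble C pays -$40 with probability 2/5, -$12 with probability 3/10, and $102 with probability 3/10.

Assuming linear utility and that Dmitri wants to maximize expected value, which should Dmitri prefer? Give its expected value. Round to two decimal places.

Gamble B ($60.83)

Gamble A = 2/9 × (-31) + 1/9 × 83 + 4/9 × 111 + 2/9 × (-57) = -6.8889 + 9.2222 + 49.3333 − 12.6667 = 39
Gamble B = 1/4 × 100 + 1/2 × 29 + 1/6 × 109 + 1/12 × 38 = 25 + 14.5 + 18.1667 + 3.1667 = 60.8333
Gamble C = 2/5 × (-40) + 3/10 × (-12) + 3/10 × 102 = -16 − 3.6 + 30.6 = 11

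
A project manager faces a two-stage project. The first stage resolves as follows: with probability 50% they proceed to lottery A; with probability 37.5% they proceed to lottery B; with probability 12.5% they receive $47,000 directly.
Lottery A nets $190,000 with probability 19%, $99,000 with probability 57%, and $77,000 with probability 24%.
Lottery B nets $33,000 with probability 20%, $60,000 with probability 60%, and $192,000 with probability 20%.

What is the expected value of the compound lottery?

$91,755

EV(A) = 0.19 × 190000 + 0.57 × 99000 + 0.24 × 77000 = 36100 + 56430 + 18480 = 111010
EV(B) = 0.2 × 33000 + 0.6 × 60000 + 0.2 × 192000 = 6600 + 36000 + 38400 = 81000
Branch C: 47000 (certain)
Overall = 0.5 × 111010 + 0.375 × 81000 + 0.125 × 47000 = 55505 + 30375 + 5875 = 91755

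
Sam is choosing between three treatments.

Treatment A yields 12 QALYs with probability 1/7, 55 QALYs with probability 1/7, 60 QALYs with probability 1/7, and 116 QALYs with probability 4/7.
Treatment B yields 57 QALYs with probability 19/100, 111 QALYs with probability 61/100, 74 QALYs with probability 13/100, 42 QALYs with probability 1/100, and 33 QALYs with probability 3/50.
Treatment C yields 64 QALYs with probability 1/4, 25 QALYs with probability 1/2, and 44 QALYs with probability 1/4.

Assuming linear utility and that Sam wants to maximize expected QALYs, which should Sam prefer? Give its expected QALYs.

Treatment A = 1/7 × 12 + 1/7 × 55 + 1/7 × 60 + 4/7 × 116 = 1.7143 + 7.8571 + 8.5714 + 66.2857 = 84.4286
Treatment B = 19/100 × 57 + 61/100 × 111 + 13/100 × 74 + 1/100 × 42 + 3/50 × 33 = 10.83 + 67.71 + 9.62 + 0.42 + 1.98 = 90.56
Treatment C = 1/4 × 64 + 1/2 × 25 + 1/4 × 44 = 16 + 12.5 + 11 = 39.5

Treatment B (90.56 QALYs)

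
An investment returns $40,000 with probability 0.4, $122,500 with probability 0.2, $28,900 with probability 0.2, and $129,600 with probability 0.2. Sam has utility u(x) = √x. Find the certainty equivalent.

E[u] = 0.4·√40000 + 0.2·√122500 + 0.2·√28900 + 0.2·√129600 = 0.4·200 + 0.2·350 + 0.2·170 + 0.2·360 = 256
CE = (256)² = 65536

$65,536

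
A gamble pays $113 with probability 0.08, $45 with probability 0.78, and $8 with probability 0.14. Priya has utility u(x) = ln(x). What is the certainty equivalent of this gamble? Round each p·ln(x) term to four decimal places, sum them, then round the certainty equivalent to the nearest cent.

$38.03

E[u] = 0.08·ln(113) + 0.78·ln(45) + 0.14·ln(8) = 0.3782 + 2.9692 + 0.2911 = 3.6385
CE = e^3.6385 ≈ 38.03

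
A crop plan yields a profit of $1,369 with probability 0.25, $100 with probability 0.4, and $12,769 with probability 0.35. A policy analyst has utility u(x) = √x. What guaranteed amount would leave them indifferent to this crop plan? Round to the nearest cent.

E[u] = 0.25·√1369 + 0.4·√100 + 0.35·√12769 = 0.25·37 + 0.4·10 + 0.35·113 = 52.8
CE = (52.8)² = 2787.84

$2,787.84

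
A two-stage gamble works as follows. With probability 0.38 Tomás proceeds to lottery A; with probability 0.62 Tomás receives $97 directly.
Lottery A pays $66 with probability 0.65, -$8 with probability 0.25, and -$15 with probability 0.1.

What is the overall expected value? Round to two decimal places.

EV(A) = 0.65 × 66 + 0.25 × (-8) + 0.1 × (-15) = 42.9 − 2 − 1.5 = 39.4
Branch B: 97 (certain)
Overall = 0.38 × 39.4 + 0.62 × 97 = 14.972 + 60.14 = 75.112

$75.11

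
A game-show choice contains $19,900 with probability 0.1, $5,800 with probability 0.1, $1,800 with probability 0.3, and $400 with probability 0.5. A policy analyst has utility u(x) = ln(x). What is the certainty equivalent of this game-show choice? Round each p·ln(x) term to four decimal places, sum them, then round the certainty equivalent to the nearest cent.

$1,212.94

E[u] = 0.1·ln(19900) + 0.1·ln(5800) + 0.3·ln(1800) + 0.5·ln(400) = 0.9898 + 0.8666 + 2.2487 + 2.9957 = 7.1008
CE = e^7.1008 ≈ 1212.94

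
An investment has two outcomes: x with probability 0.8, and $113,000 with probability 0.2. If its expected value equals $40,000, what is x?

x = $21,750

0.8·x + 0.2·113000 = 40000
0.8·x = 40000 − 22600 = 17400
x = 17400 / 0.8 = 21750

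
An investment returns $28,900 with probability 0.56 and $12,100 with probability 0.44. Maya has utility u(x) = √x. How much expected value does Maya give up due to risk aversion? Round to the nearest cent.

E[u] = 0.56·√28900 + 0.44·√12100 = 0.56·170 + 0.44·110 = 143.6
CE = (143.6)² = 20620.96
Risk premium = EV − CE = 21508 − 20620.96 = 887.04

$887.04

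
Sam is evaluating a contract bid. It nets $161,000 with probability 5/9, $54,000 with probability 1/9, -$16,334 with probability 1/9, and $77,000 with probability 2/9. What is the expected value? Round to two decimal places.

$110,740.67

EV = 5/9 × 161000 + 1/9 × 54000 + 1/9 × (-16334) + 2/9 × 77000 = 89444.4444 + 6000 − 1814.8889 + 17111.1111 = 110740.6667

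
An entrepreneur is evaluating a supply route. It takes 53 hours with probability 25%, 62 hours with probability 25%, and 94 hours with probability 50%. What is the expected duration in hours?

EV = 0.25 × 53 + 0.25 × 62 + 0.5 × 94 = 13.25 + 15.5 + 47 = 75.75

75.75 hours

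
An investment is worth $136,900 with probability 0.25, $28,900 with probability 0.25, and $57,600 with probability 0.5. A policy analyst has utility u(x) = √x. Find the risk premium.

$5,225

E[u] = 0.25·√136900 + 0.25·√28900 + 0.5·√57600 = 0.25·370 + 0.25·170 + 0.5·240 = 255
CE = (255)² = 65025
Risk premium = EV − CE = 70250 − 65025 = 5225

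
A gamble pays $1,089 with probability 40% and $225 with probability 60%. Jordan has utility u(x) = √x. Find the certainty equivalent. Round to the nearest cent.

$492.84

E[u] = 0.4·√1089 + 0.6·√225 = 0.4·33 + 0.6·15 = 22.2
CE = (22.2)² = 492.84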